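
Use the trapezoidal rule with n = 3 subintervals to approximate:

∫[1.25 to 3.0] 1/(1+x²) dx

f(x) = 1/(1+x²)
a = 1.25, b = 3.0, n = 3
h = (b - a)/n = 0.583333

Trapezoidal rule: (h/2)[f(x₀) + 2f(x₁) + 2f(x₂) + ... + f(xₙ)]

x_0 = 1.2500, f(x_0) = 0.390244, coefficient = 1
x_1 = 1.8333, f(x_1) = 0.229299, coefficient = 2
x_2 = 2.4167, f(x_2) = 0.146193, coefficient = 2
x_3 = 3.0000, f(x_3) = 0.100000, coefficient = 1

I ≈ (0.583333/2) × 1.241228 = 0.362025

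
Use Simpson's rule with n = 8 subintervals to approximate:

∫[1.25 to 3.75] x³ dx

f(x) = x³
a = 1.25, b = 3.75, n = 8
h = (b - a)/n = 0.312500

Simpson's rule: (h/3)[f(x₀) + 4f(x₁) + 2f(x₂) + ... + f(xₙ)]

x_0 = 1.2500, f(x_0) = 1.953125, coefficient = 1
x_1 = 1.5625, f(x_1) = 3.814697, coefficient = 4
x_2 = 1.8750, f(x_2) = 6.591797, coefficient = 2
x_3 = 2.1875, f(x_3) = 10.467529, coefficient = 4
x_4 = 2.5000, f(x_4) = 15.625000, coefficient = 2
x_5 = 2.8125, f(x_5) = 22.247314, coefficient = 4
x_6 = 3.1250, f(x_6) = 30.517578, coefficient = 2
x_7 = 3.4375, f(x_7) = 40.618896, coefficient = 4
x_8 = 3.7500, f(x_8) = 52.734375, coefficient = 1

I ≈ (0.312500/3) × 468.750000 = 48.828125
Exact value: 48.828125
Error: 0.000000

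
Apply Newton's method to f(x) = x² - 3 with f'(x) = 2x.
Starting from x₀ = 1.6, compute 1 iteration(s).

f(x) = x² - 3
f'(x) = 2x
x₀ = 1.6

Newton-Raphson formula: x_{n+1} = x_n - f(x_n)/f'(x_n)

Iteration 1:
  f(1.600000) = -0.440000
  f'(1.600000) = 3.200000
  x_1 = 1.600000 - (-0.440000)/3.200000 = 1.737500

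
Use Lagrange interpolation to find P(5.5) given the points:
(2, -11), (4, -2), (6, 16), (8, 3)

Lagrange interpolation formula:
P(x) = Σ yᵢ × Lᵢ(x)
where Lᵢ(x) = Π_{j≠i} (x - xⱼ)/(xᵢ - xⱼ)

L_0(5.5) = (5.5 - 4)/(2 - 4) × (5.5 - 6)/(2 - 6) × (5.5 - 8)/(2 - 8) = -0.039062
L_1(5.5) = (5.5 - 2)/(4 - 2) × (5.5 - 6)/(4 - 6) × (5.5 - 8)/(4 - 8) = 0.273438
L_2(5.5) = (5.5 - 2)/(6 - 2) × (5.5 - 4)/(6 - 4) × (5.5 - 8)/(6 - 8) = 0.820312
L_3(5.5) = (5.5 - 2)/(8 - 2) × (5.5 - 4)/(8 - 4) × (5.5 - 6)/(8 - 6) = -0.054688

P(5.5) = (-11)×L_0(5.5) + (-2)×L_1(5.5) + 16×L_2(5.5) + 3×L_3(5.5)
P(5.5) = 12.843750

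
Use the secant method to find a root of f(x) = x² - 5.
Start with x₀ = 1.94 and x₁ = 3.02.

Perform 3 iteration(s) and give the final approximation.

f(x) = x² - 5
x₀ = 1.94, x₁ = 3.02

Secant formula: x_{n+1} = x_n - f(x_n)(x_n - x_{n-1})/(f(x_n) - f(x_{n-1}))

Iteration 1:
  f(1.940000) = -1.236400
  f(3.020000) = 4.120400
  x_2 = 3.020000 - 4.120400×(3.020000 - 1.940000)/(4.120400 - (-1.236400))
       = 2.189274
Iteration 2:
  f(3.020000) = 4.120400
  f(2.189274) = -0.207079
  x_3 = 2.189274 - (-0.207079)×(2.189274 - 3.020000)/(-0.207079 - 4.120400)
       = 2.229026
Iteration 3:
  f(2.189274) = -0.207079
  f(2.229026) = -0.031443
  x_4 = 2.229026 - (-0.031443)×(2.229026 - 2.189274)/(-0.031443 - (-0.207079))
       = 2.236143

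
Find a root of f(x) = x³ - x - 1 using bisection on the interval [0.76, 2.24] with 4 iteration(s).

f(x) = x³ - x - 1
Initial interval: [0.76, 2.24]

Iteration 1:
  c_1 = (0.760000 + 2.240000)/2 = 1.500000
  f(c_1) = f(1.500000) = 0.875000
  f(a) × f(c) < 0, new interval: [0.760000, 1.500000]
Iteration 2:
  c_2 = (0.760000 + 1.500000)/2 = 1.130000
  f(c_2) = f(1.130000) = -0.687103
  f(a) × f(c) ≥ 0, new interval: [1.130000, 1.500000]
Iteration 3:
  c_3 = (1.130000 + 1.500000)/2 = 1.315000
  f(c_3) = f(1.315000) = -0.041069
  f(a) × f(c) ≥ 0, new interval: [1.315000, 1.500000]
Iteration 4:
  c_4 = (1.315000 + 1.500000)/2 = 1.407500
  f(c_4) = f(1.407500) = 0.380837
  f(a) × f(c) < 0, new interval: [1.315000, 1.407500]

After 4 iteration(s), the approximation is c_4 = 1.407500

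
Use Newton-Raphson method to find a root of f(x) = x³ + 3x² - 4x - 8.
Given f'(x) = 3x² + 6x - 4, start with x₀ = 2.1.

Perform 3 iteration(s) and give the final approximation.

f(x) = x³ + 3x² - 4x - 8
f'(x) = 3x² + 6x - 4
x₀ = 2.1

Newton-Raphson formula: x_{n+1} = x_n - f(x_n)/f'(x_n)

Iteration 1:
  f(2.100000) = 6.091000
  f'(2.100000) = 21.830000
  x_1 = 2.100000 - 6.091000/21.830000 = 1.820980
Iteration 2:
  f(1.820980) = 0.702301
  f'(1.820980) = 16.873790
  x_2 = 1.820980 - 0.702301/16.873790 = 1.779359
Iteration 3:
  f(1.779359) = 0.014588
  f'(1.779359) = 16.174517
  x_3 = 1.779359 - 0.014588/16.174517 = 1.778458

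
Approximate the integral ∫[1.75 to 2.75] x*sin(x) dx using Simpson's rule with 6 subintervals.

f(x) = x*sin(x)
a = 1.75, b = 2.75, n = 6
h = (b - a)/n = 0.166667

Simpson's rule: (h/3)[f(x₀) + 4f(x₁) + 2f(x₂) + ... + f(xₙ)]

x_0 = 1.7500, f(x_0) = 1.721975, coefficient = 1
x_1 = 1.9167, f(x_1) = 1.803163, coefficient = 4
x_2 = 2.0833, f(x_2) = 1.815632, coefficient = 2
x_3 = 2.2500, f(x_3) = 1.750665, coefficient = 4
x_4 = 2.4167, f(x_4) = 1.602443, coefficient = 2
x_5 = 2.5833, f(x_5) = 1.368419, coefficient = 4
x_6 = 2.7500, f(x_6) = 1.049568, coefficient = 1

I ≈ (0.166667/3) × 29.296681 = 1.627593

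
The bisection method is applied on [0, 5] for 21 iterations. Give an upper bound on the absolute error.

Bisection error bound: |error| ≤ (b-a)/2^n
|error| ≤ (5 - 0)/2^21 = 5/2^21
|error| ≤ 0.0000023842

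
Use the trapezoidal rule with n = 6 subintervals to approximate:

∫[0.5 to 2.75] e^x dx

f(x) = e^x
a = 0.5, b = 2.75, n = 6
h = (b - a)/n = 0.375000

Trapezoidal rule: (h/2)[f(x₀) + 2f(x₁) + 2f(x₂) + ... + f(xₙ)]

x_0 = 0.5000, f(x_0) = 1.648721, coefficient = 1
x_1 = 0.8750, f(x_1) = 2.398875, coefficient = 2
x_2 = 1.2500, f(x_2) = 3.490343, coefficient = 2
x_3 = 1.6250, f(x_3) = 5.078419, coefficient = 2
x_4 = 2.0000, f(x_4) = 7.389056, coefficient = 2
x_5 = 2.3750, f(x_5) = 10.751013, coefficient = 2
x_6 = 2.7500, f(x_6) = 15.642632, coefficient = 1

I ≈ (0.375000/2) × 75.506766 = 14.157519
Exact value: 13.993911
Error: 0.163608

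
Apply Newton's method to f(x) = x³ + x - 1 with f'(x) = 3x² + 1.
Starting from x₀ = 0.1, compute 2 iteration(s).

f(x) = x³ + x - 1
f'(x) = 3x² + 1
x₀ = 0.1

Newton-Raphson formula: x_{n+1} = x_n - f(x_n)/f'(x_n)

Iteration 1:
  f(0.100000) = -0.899000
  f'(0.100000) = 1.030000
  x_1 = 0.100000 - (-0.899000)/1.030000 = 0.972816
Iteration 2:
  f(0.972816) = 0.893459
  f'(0.972816) = 3.839110
  x_2 = 0.972816 - 0.893459/3.839110 = 0.740090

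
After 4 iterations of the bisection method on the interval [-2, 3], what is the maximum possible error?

Bisection error bound: |error| ≤ (b-a)/2^n
|error| ≤ (3 - (-2))/2^4 = 5/2^4
|error| ≤ 0.3125000000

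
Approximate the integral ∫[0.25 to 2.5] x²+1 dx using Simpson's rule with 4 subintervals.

f(x) = x²+1
a = 0.25, b = 2.5, n = 4
h = (b - a)/n = 0.562500

Simpson's rule: (h/3)[f(x₀) + 4f(x₁) + 2f(x₂) + ... + f(xₙ)]

x_0 = 0.2500, f(x_0) = 1.062500, coefficient = 1
x_1 = 0.8125, f(x_1) = 1.660156, coefficient = 4
x_2 = 1.3750, f(x_2) = 2.890625, coefficient = 2
x_3 = 1.9375, f(x_3) = 4.753906, coefficient = 4
x_4 = 2.5000, f(x_4) = 7.250000, coefficient = 1

I ≈ (0.562500/3) × 39.750000 = 7.453125
Exact value: 7.453125
Error: 0.000000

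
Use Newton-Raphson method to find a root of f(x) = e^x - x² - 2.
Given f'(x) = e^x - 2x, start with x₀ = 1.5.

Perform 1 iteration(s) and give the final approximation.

f(x) = e^x - x² - 2
f'(x) = e^x - 2x
x₀ = 1.5

Newton-Raphson formula: x_{n+1} = x_n - f(x_n)/f'(x_n)

Iteration 1:
  f(1.500000) = 0.231689
  f'(1.500000) = 1.481689
  x_1 = 1.500000 - 0.231689/1.481689 = 1.343632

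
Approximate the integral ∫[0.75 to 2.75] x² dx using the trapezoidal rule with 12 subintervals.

f(x) = x²
a = 0.75, b = 2.75, n = 12
h = (b - a)/n = 0.166667

Trapezoidal rule: (h/2)[f(x₀) + 2f(x₁) + 2f(x₂) + ... + f(xₙ)]

x_0 = 0.7500, f(x_0) = 0.562500, coefficient = 1
x_1 = 0.9167, f(x_1) = 0.840278, coefficient = 2
x_2 = 1.0833, f(x_2) = 1.173611, coefficient = 2
x_3 = 1.2500, f(x_3) = 1.562500, coefficient = 2
x_4 = 1.4167, f(x_4) = 2.006944, coefficient = 2
x_5 = 1.5833, f(x_5) = 2.506944, coefficient = 2
x_6 = 1.7500, f(x_6) = 3.062500, coefficient = 2
x_7 = 1.9167, f(x_7) = 3.673611, coefficient = 2
x_8 = 2.0833, f(x_8) = 4.340278, coefficient = 2
x_9 = 2.2500, f(x_9) = 5.062500, coefficient = 2
x_10 = 2.4167, f(x_10) = 5.840278, coefficient = 2
x_11 = 2.5833, f(x_11) = 6.673611, coefficient = 2
x_12 = 2.7500, f(x_12) = 7.562500, coefficient = 1

I ≈ (0.166667/2) × 81.611111 = 6.800926
Exact value: 6.791667
Error: 0.009259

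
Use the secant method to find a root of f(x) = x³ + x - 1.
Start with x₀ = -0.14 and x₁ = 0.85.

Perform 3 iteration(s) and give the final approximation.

f(x) = x³ + x - 1
x₀ = -0.14, x₁ = 0.85

Secant formula: x_{n+1} = x_n - f(x_n)(x_n - x_{n-1})/(f(x_n) - f(x_{n-1}))

Iteration 1:
  f(-0.140000) = -1.142744
  f(0.850000) = 0.464125
  x_2 = 0.850000 - 0.464125×(0.850000 - (-0.140000))/(0.464125 - (-1.142744))
       = 0.564050
Iteration 2:
  f(0.850000) = 0.464125
  f(0.564050) = -0.256496
  x_3 = 0.564050 - (-0.256496)×(0.564050 - 0.850000)/(-0.256496 - 0.464125)
       = 0.665830
Iteration 3:
  f(0.564050) = -0.256496
  f(0.665830) = -0.038987
  x_4 = 0.665830 - (-0.038987)×(0.665830 - 0.564050)/(-0.038987 - (-0.256496))
       = 0.684074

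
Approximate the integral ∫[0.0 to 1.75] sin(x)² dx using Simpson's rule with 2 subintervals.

f(x) = sin(x)²
a = 0.0, b = 1.75, n = 2
h = (b - a)/n = 0.875000

Simpson's rule: (h/3)[f(x₀) + 4f(x₁) + 2f(x₂) + ... + f(xₙ)]

x_0 = 0.0000, f(x_0) = 0.000000, coefficient = 1
x_1 = 0.8750, f(x_1) = 0.589123, coefficient = 4
x_2 = 1.7500, f(x_2) = 0.968228, coefficient = 1

I ≈ (0.875000/3) × 3.324720 = 0.969710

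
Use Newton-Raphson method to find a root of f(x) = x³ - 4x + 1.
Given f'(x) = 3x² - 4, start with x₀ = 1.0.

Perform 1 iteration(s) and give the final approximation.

f(x) = x³ - 4x + 1
f'(x) = 3x² - 4
x₀ = 1.0

Newton-Raphson formula: x_{n+1} = x_n - f(x_n)/f'(x_n)

Iteration 1:
  f(1.000000) = -2.000000
  f'(1.000000) = -1.000000
  x_1 = 1.000000 - (-2.000000)/(-1.000000) = -1.000000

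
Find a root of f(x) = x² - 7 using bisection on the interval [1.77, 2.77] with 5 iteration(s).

f(x) = x² - 7
Initial interval: [1.77, 2.77]

Iteration 1:
  c_1 = (1.770000 + 2.770000)/2 = 2.270000
  f(c_1) = f(2.270000) = -1.847100
  f(a) × f(c) ≥ 0, new interval: [2.270000, 2.770000]
Iteration 2:
  c_2 = (2.270000 + 2.770000)/2 = 2.520000
  f(c_2) = f(2.520000) = -0.649600
  f(a) × f(c) ≥ 0, new interval: [2.520000, 2.770000]
Iteration 3:
  c_3 = (2.520000 + 2.770000)/2 = 2.645000
  f(c_3) = f(2.645000) = -0.003975
  f(a) × f(c) ≥ 0, new interval: [2.645000, 2.770000]
Iteration 4:
  c_4 = (2.645000 + 2.770000)/2 = 2.707500
  f(c_4) = f(2.707500) = 0.330556
  f(a) × f(c) < 0, new interval: [2.645000, 2.707500]
Iteration 5:
  c_5 = (2.645000 + 2.707500)/2 = 2.676250
  f(c_5) = f(2.676250) = 0.162314
  f(a) × f(c) < 0, new interval: [2.645000, 2.676250]

After 5 iteration(s), the approximation is c_5 = 2.676250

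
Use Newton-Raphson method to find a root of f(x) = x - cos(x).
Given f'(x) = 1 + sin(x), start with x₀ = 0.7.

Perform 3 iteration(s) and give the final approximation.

f(x) = x - cos(x)
f'(x) = 1 + sin(x)
x₀ = 0.7

Newton-Raphson formula: x_{n+1} = x_n - f(x_n)/f'(x_n)

Iteration 1:
  f(0.700000) = -0.064842
  f'(0.700000) = 1.644218
  x_1 = 0.700000 - (-0.064842)/1.644218 = 0.739436
Iteration 2:
  f(0.739436) = 0.000588
  f'(0.739436) = 1.673872
  x_2 = 0.739436 - 0.000588/1.673872 = 0.739085
Iteration 3:
  f(0.739085) = 0.000000
  f'(0.739085) = 1.673612
  x_3 = 0.739085 - 0.000000/1.673612 = 0.739085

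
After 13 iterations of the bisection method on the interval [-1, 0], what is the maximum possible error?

Bisection error bound: |error| ≤ (b-a)/2^n
|error| ≤ (0 - (-1))/2^13 = 1/2^13
|error| ≤ 0.0001220703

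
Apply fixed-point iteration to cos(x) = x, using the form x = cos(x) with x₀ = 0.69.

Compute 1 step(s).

Equation: cos(x) = x
Fixed-point form: x = cos(x)
x₀ = 0.69

x_1 = g(0.690000) = 0.771246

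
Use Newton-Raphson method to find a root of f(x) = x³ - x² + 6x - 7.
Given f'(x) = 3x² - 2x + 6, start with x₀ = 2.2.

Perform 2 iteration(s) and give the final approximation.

f(x) = x³ - x² + 6x - 7
f'(x) = 3x² - 2x + 6
x₀ = 2.2

Newton-Raphson formula: x_{n+1} = x_n - f(x_n)/f'(x_n)

Iteration 1:
  f(2.200000) = 12.008000
  f'(2.200000) = 16.120000
  x_1 = 2.200000 - 12.008000/16.120000 = 1.455087
Iteration 2:
  f(1.455087) = 2.694066
  f'(1.455087) = 9.441660
  x_2 = 1.455087 - 2.694066/9.441660 = 1.169749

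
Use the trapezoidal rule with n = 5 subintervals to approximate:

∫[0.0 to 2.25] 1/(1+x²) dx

f(x) = 1/(1+x²)
a = 0.0, b = 2.25, n = 5
h = (b - a)/n = 0.450000

Trapezoidal rule: (h/2)[f(x₀) + 2f(x₁) + 2f(x₂) + ... + f(xₙ)]

x_0 = 0.0000, f(x_0) = 1.000000, coefficient = 1
x_1 = 0.4500, f(x_1) = 0.831601, coefficient = 2
x_2 = 0.9000, f(x_2) = 0.552486, coefficient = 2
x_3 = 1.3500, f(x_3) = 0.354296, coefficient = 2
x_4 = 1.8000, f(x_4) = 0.235849, coefficient = 2
x_5 = 2.2500, f(x_5) = 0.164948, coefficient = 1

I ≈ (0.450000/2) × 5.113412 = 1.150518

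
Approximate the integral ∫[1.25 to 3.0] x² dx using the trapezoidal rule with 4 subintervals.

f(x) = x²
a = 1.25, b = 3.0, n = 4
h = (b - a)/n = 0.437500

Trapezoidal rule: (h/2)[f(x₀) + 2f(x₁) + 2f(x₂) + ... + f(xₙ)]

x_0 = 1.2500, f(x_0) = 1.562500, coefficient = 1
x_1 = 1.6875, f(x_1) = 2.847656, coefficient = 2
x_2 = 2.1250, f(x_2) = 4.515625, coefficient = 2
x_3 = 2.5625, f(x_3) = 6.566406, coefficient = 2
x_4 = 3.0000, f(x_4) = 9.000000, coefficient = 1

I ≈ (0.437500/2) × 38.421875 = 8.404785
Exact value: 8.348958
Error: 0.055827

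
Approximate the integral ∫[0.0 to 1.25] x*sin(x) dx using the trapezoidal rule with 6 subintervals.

f(x) = x*sin(x)
a = 0.0, b = 1.25, n = 6
h = (b - a)/n = 0.208333

Trapezoidal rule: (h/2)[f(x₀) + 2f(x₁) + 2f(x₂) + ... + f(xₙ)]

x_0 = 0.0000, f(x_0) = 0.000000, coefficient = 1
x_1 = 0.2083, f(x_1) = 0.043089, coefficient = 2
x_2 = 0.4167, f(x_2) = 0.168631, coefficient = 2
x_3 = 0.6250, f(x_3) = 0.365686, coefficient = 2
x_4 = 0.8333, f(x_4) = 0.616814, coefficient = 2
x_5 = 1.0417, f(x_5) = 0.899215, coefficient = 2
x_6 = 1.2500, f(x_6) = 1.186231, coefficient = 1

I ≈ (0.208333/2) × 5.373102 = 0.559698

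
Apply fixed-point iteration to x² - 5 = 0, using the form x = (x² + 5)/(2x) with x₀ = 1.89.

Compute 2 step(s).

Equation: x² - 5 = 0
Fixed-point form: x = (x² + 5)/(2x)
x₀ = 1.89

x_1 = g(1.890000) = 2.267751
x_2 = g(2.267751) = 2.236289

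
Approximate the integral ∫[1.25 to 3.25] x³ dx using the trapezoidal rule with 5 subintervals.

f(x) = x³
a = 1.25, b = 3.25, n = 5
h = (b - a)/n = 0.400000

Trapezoidal rule: (h/2)[f(x₀) + 2f(x₁) + 2f(x₂) + ... + f(xₙ)]

x_0 = 1.2500, f(x_0) = 1.953125, coefficient = 1
x_1 = 1.6500, f(x_1) = 4.492125, coefficient = 2
x_2 = 2.0500, f(x_2) = 8.615125, coefficient = 2
x_3 = 2.4500, f(x_3) = 14.706125, coefficient = 2
x_4 = 2.8500, f(x_4) = 23.149125, coefficient = 2
x_5 = 3.2500, f(x_5) = 34.328125, coefficient = 1

I ≈ (0.400000/2) × 138.206250 = 27.641250
Exact value: 27.281250
Error: 0.360000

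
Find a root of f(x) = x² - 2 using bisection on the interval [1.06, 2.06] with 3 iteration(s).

f(x) = x² - 2
Initial interval: [1.06, 2.06]

Iteration 1:
  c_1 = (1.060000 + 2.060000)/2 = 1.560000
  f(c_1) = f(1.560000) = 0.433600
  f(a) × f(c) < 0, new interval: [1.060000, 1.560000]
Iteration 2:
  c_2 = (1.060000 + 1.560000)/2 = 1.310000
  f(c_2) = f(1.310000) = -0.283900
  f(a) × f(c) ≥ 0, new interval: [1.310000, 1.560000]
Iteration 3:
  c_3 = (1.310000 + 1.560000)/2 = 1.435000
  f(c_3) = f(1.435000) = 0.059225
  f(a) × f(c) < 0, new interval: [1.310000, 1.435000]

After 3 iteration(s), the approximation is c_3 = 1.435000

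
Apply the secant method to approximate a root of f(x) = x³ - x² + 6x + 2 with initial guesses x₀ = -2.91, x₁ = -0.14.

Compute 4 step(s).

f(x) = x³ - x² + 6x + 2
x₀ = -2.91, x₁ = -0.14

Secant formula: x_{n+1} = x_n - f(x_n)(x_n - x_{n-1})/(f(x_n) - f(x_{n-1}))

Iteration 1:
  f(-2.910000) = -48.570271
  f(-0.140000) = 1.137656
  x_2 = -0.140000 - 1.137656×(-0.140000 - (-2.910000))/(1.137656 - (-48.570271))
       = -0.203396
Iteration 2:
  f(-0.140000) = 1.137656
  f(-0.203396) = 0.729837
  x_3 = -0.203396 - 0.729837×(-0.203396 - (-0.140000))/(0.729837 - 1.137656)
       = -0.316851
Iteration 3:
  f(-0.203396) = 0.729837
  f(-0.316851) = -0.033312
  x_4 = -0.316851 - (-0.033312)×(-0.316851 - (-0.203396))/(-0.033312 - 0.729837)
       = -0.311899
Iteration 4:
  f(-0.316851) = -0.033312
  f(-0.311899) = 0.000985
  x_5 = -0.311899 - 0.000985×(-0.311899 - (-0.316851))/(0.000985 - (-0.033312))
       = -0.312041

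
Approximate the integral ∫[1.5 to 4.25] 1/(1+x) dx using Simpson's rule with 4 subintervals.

f(x) = 1/(1+x)
a = 1.5, b = 4.25, n = 4
h = (b - a)/n = 0.687500

Simpson's rule: (h/3)[f(x₀) + 4f(x₁) + 2f(x₂) + ... + f(xₙ)]

x_0 = 1.5000, f(x_0) = 0.400000, coefficient = 1
x_1 = 2.1875, f(x_1) = 0.313725, coefficient = 4
x_2 = 2.8750, f(x_2) = 0.258065, coefficient = 2
x_3 = 3.5625, f(x_3) = 0.219178, coefficient = 4
x_4 = 4.2500, f(x_4) = 0.190476, coefficient = 1

I ≈ (0.687500/3) × 3.238220 = 0.742092
Exact value: 0.741937
Error: 0.000155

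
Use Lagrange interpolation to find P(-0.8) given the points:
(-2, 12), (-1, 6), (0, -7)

Lagrange interpolation formula:
P(x) = Σ yᵢ × Lᵢ(x)
where Lᵢ(x) = Π_{j≠i} (x - xⱼ)/(xᵢ - xⱼ)

L_0(-0.8) = (-0.8 - (-1))/(-2 - (-1)) × (-0.8 - 0)/(-2 - 0) = -0.080000
L_1(-0.8) = (-0.8 - (-2))/(-1 - (-2)) × (-0.8 - 0)/(-1 - 0) = 0.960000
L_2(-0.8) = (-0.8 - (-2))/(0 - (-2)) × (-0.8 - (-1))/(0 - (-1)) = 0.120000

P(-0.8) = 12×L_0(-0.8) + 6×L_1(-0.8) + (-7)×L_2(-0.8)
P(-0.8) = 3.960000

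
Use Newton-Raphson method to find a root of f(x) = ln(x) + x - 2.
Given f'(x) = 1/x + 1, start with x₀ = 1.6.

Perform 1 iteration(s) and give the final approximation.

f(x) = ln(x) + x - 2
f'(x) = 1/x + 1
x₀ = 1.6

Newton-Raphson formula: x_{n+1} = x_n - f(x_n)/f'(x_n)

Iteration 1:
  f(1.600000) = 0.070004
  f'(1.600000) = 1.625000
  x_1 = 1.600000 - 0.070004/1.625000 = 1.556921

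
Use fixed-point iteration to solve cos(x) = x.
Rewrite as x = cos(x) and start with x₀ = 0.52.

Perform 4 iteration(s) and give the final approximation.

Equation: cos(x) = x
Fixed-point form: x = cos(x)
x₀ = 0.52

x_1 = g(0.520000) = 0.867819
x_2 = g(0.867819) = 0.646492
x_3 = g(0.646492) = 0.798202
x_4 = g(0.798202) = 0.697995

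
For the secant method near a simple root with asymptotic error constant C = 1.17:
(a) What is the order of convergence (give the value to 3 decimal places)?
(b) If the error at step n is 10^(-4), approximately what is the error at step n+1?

(a) Secant method has superlinear convergence with order φ = (1+√5)/2 ≈ 1.618.
    This means |e_{n+1}| ≈ C|e_n|^1.618.

(b) With |e_n| = 10^(-4) and C = 1.17:
    |e_{n+1}| ≈ 1.17 × (10^(-4))^1.618 = 1.17 × 10^(-6.47)

(a) ≈ 1.618 (golden ratio); (b) |e_{n+1}| ≈ 3.945e-07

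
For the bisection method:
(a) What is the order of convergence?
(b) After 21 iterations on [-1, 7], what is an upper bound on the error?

(a) Bisection has linear (order 1) convergence; the error is halved each step.

(b) Error bound = (b-a)/2^n = (7 - (-1))/2^{21}
    = 8/2^{21}

(a) 1 (linear); (b) error ≤ 3.81e-06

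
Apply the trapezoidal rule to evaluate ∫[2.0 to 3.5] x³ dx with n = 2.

f(x) = x³
a = 2.0, b = 3.5, n = 2
h = (b - a)/n = 0.750000

Trapezoidal rule: (h/2)[f(x₀) + 2f(x₁) + 2f(x₂) + ... + f(xₙ)]

x_0 = 2.0000, f(x_0) = 8.000000, coefficient = 1
x_1 = 2.7500, f(x_1) = 20.796875, coefficient = 2
x_2 = 3.5000, f(x_2) = 42.875000, coefficient = 1

I ≈ (0.750000/2) × 92.468750 = 34.675781
Exact value: 33.515625
Error: 1.160156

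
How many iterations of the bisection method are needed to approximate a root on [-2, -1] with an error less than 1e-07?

We need (b-a)/2^n ≤ 1e-07
(-1 - (-2))/2^n ≤ 1e-07
1/2^n ≤ 1e-07
2^n ≥ 10000000
n ≥ log₂(10000000) = 23.25
n ≥ 24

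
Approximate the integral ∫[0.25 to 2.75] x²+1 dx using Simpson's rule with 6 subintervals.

f(x) = x²+1
a = 0.25, b = 2.75, n = 6
h = (b - a)/n = 0.416667

Simpson's rule: (h/3)[f(x₀) + 4f(x₁) + 2f(x₂) + ... + f(xₙ)]

x_0 = 0.2500, f(x_0) = 1.062500, coefficient = 1
x_1 = 0.6667, f(x_1) = 1.444444, coefficient = 4
x_2 = 1.0833, f(x_2) = 2.173611, coefficient = 2
x_3 = 1.5000, f(x_3) = 3.250000, coefficient = 4
x_4 = 1.9167, f(x_4) = 4.673611, coefficient = 2
x_5 = 2.3333, f(x_5) = 6.444444, coefficient = 4
x_6 = 2.7500, f(x_6) = 8.562500, coefficient = 1

I ≈ (0.416667/3) × 67.875000 = 9.427083
Exact value: 9.427083
Error: 0.000000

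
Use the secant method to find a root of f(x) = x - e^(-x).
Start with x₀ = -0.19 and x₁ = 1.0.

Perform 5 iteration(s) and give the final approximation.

f(x) = x - e^(-x)
x₀ = -0.19, x₁ = 1.0

Secant formula: x_{n+1} = x_n - f(x_n)(x_n - x_{n-1})/(f(x_n) - f(x_{n-1}))

Iteration 1:
  f(-0.190000) = -1.399250
  f(1.000000) = 0.632121
  x_2 = 1.000000 - 0.632121×(1.000000 - (-0.190000))/(0.632121 - (-1.399250))
       = 0.629697
Iteration 2:
  f(1.000000) = 0.632121
  f(0.629697) = 0.096943
  x_3 = 0.629697 - 0.096943×(0.629697 - 1.000000)/(0.096943 - 0.632121)
       = 0.562619
Iteration 3:
  f(0.629697) = 0.096943
  f(0.562619) = -0.007096
  x_4 = 0.562619 - (-0.007096)×(0.562619 - 0.629697)/(-0.007096 - 0.096943)
       = 0.567194
Iteration 4:
  f(0.562619) = -0.007096
  f(0.567194) = 0.000080
  x_5 = 0.567194 - 0.000080×(0.567194 - 0.562619)/(0.000080 - (-0.007096))
       = 0.567143
Iteration 5:
  f(0.567194) = 0.000080
  f(0.567143) = 0.000000
  x_6 = 0.567143 - 0.000000×(0.567143 - 0.567194)/(0.000000 - 0.000080)
       = 0.567143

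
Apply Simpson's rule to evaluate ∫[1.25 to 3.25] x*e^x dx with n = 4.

f(x) = x*e^x
a = 1.25, b = 3.25, n = 4
h = (b - a)/n = 0.500000

Simpson's rule: (h/3)[f(x₀) + 4f(x₁) + 2f(x₂) + ... + f(xₙ)]

x_0 = 1.2500, f(x_0) = 4.362929, coefficient = 1
x_1 = 1.7500, f(x_1) = 10.070555, coefficient = 4
x_2 = 2.2500, f(x_2) = 21.347406, coefficient = 2
x_3 = 2.7500, f(x_3) = 43.017238, coefficient = 4
x_4 = 3.2500, f(x_4) = 83.818605, coefficient = 1

I ≈ (0.500000/3) × 343.227514 = 57.204586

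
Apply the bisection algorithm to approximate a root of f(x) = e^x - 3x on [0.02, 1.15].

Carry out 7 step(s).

f(x) = e^x - 3x
Initial interval: [0.02, 1.15]

Iteration 1:
  c_1 = (0.020000 + 1.150000)/2 = 0.585000
  f(c_1) = f(0.585000) = 0.039991
  f(a) × f(c) ≥ 0, new interval: [0.585000, 1.150000]
Iteration 2:
  c_2 = (0.585000 + 1.150000)/2 = 0.867500
  f(c_2) = f(0.867500) = -0.221549
  f(a) × f(c) < 0, new interval: [0.585000, 0.867500]
Iteration 3:
  c_3 = (0.585000 + 0.867500)/2 = 0.726250
  f(c_3) = f(0.726250) = -0.111436
  f(a) × f(c) < 0, new interval: [0.585000, 0.726250]
Iteration 4:
  c_4 = (0.585000 + 0.726250)/2 = 0.655625
  f(c_4) = f(0.655625) = -0.040529
  f(a) × f(c) < 0, new interval: [0.585000, 0.655625]
Iteration 5:
  c_5 = (0.585000 + 0.655625)/2 = 0.620312
  f(c_5) = f(0.620312) = -0.001428
  f(a) × f(c) < 0, new interval: [0.585000, 0.620312]
Iteration 6:
  c_6 = (0.585000 + 0.620312)/2 = 0.602656
  f(c_6) = f(0.602656) = 0.018996
  f(a) × f(c) ≥ 0, new interval: [0.602656, 0.620312]
Iteration 7:
  c_7 = (0.602656 + 0.620312)/2 = 0.611484
  f(c_7) = f(0.611484) = 0.008712
  f(a) × f(c) ≥ 0, new interval: [0.611484, 0.620312]

After 7 iteration(s), the approximation is c_7 = 0.611484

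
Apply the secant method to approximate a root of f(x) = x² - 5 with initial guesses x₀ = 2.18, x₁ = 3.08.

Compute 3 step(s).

f(x) = x² - 5
x₀ = 2.18, x₁ = 3.08

Secant formula: x_{n+1} = x_n - f(x_n)(x_n - x_{n-1})/(f(x_n) - f(x_{n-1}))

Iteration 1:
  f(2.180000) = -0.247600
  f(3.080000) = 4.486400
  x_2 = 3.080000 - 4.486400×(3.080000 - 2.180000)/(4.486400 - (-0.247600))
       = 2.227072
Iteration 2:
  f(3.080000) = 4.486400
  f(2.227072) = -0.040149
  x_3 = 2.227072 - (-0.040149)×(2.227072 - 3.080000)/(-0.040149 - 4.486400)
       = 2.234637
Iteration 3:
  f(2.227072) = -0.040149
  f(2.234637) = -0.006395
  x_4 = 2.234637 - (-0.006395)×(2.234637 - 2.227072)/(-0.006395 - (-0.040149))
       = 2.236071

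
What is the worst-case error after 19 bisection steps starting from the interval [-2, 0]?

Bisection error bound: |error| ≤ (b-a)/2^n
|error| ≤ (0 - (-2))/2^19 = 2/2^19
|error| ≤ 0.0000038147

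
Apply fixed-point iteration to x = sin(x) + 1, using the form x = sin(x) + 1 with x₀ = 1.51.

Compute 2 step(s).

Equation: x = sin(x) + 1
Fixed-point form: x = sin(x) + 1
x₀ = 1.51

x_1 = g(1.510000) = 1.998152
x_2 = g(1.998152) = 1.910065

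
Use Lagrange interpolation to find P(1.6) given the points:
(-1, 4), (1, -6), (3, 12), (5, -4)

Lagrange interpolation formula:
P(x) = Σ yᵢ × Lᵢ(x)
where Lᵢ(x) = Π_{j≠i} (x - xⱼ)/(xᵢ - xⱼ)

L_0(1.6) = (1.6 - 1)/(-1 - 1) × (1.6 - 3)/(-1 - 3) × (1.6 - 5)/(-1 - 5) = -0.059500
L_1(1.6) = (1.6 - (-1))/(1 - (-1)) × (1.6 - 3)/(1 - 3) × (1.6 - 5)/(1 - 5) = 0.773500
L_2(1.6) = (1.6 - (-1))/(3 - (-1)) × (1.6 - 1)/(3 - 1) × (1.6 - 5)/(3 - 5) = 0.331500
L_3(1.6) = (1.6 - (-1))/(5 - (-1)) × (1.6 - 1)/(5 - 1) × (1.6 - 3)/(5 - 3) = -0.045500

P(1.6) = 4×L_0(1.6) + (-6)×L_1(1.6) + 12×L_2(1.6) + (-4)×L_3(1.6)
P(1.6) = -0.719000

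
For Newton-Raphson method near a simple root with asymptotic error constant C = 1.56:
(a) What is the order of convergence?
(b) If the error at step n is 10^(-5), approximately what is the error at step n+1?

(a) Newton-Raphson has quadratic (order 2) convergence near simple roots.
    This means |e_{n+1}| ≈ C|e_n|².

(b) With |e_n| = 10^(-5) and C = 1.56:
    |e_{n+1}| ≈ 1.56 × (10^(-5))² = 1.56 × 10^(-10)

(a) 2 (quadratic); (b) |e_{n+1}| ≈ 1.560e-10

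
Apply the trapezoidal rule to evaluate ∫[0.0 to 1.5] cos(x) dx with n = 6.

f(x) = cos(x)
a = 0.0, b = 1.5, n = 6
h = (b - a)/n = 0.250000

Trapezoidal rule: (h/2)[f(x₀) + 2f(x₁) + 2f(x₂) + ... + f(xₙ)]

x_0 = 0.0000, f(x_0) = 1.000000, coefficient = 1
x_1 = 0.2500, f(x_1) = 0.968912, coefficient = 2
x_2 = 0.5000, f(x_2) = 0.877583, coefficient = 2
x_3 = 0.7500, f(x_3) = 0.731689, coefficient = 2
x_4 = 1.0000, f(x_4) = 0.540302, coefficient = 2
x_5 = 1.2500, f(x_5) = 0.315322, coefficient = 2
x_6 = 1.5000, f(x_6) = 0.070737, coefficient = 1

I ≈ (0.250000/2) × 7.938354 = 0.992294
Exact value: 0.997495
Error: 0.005201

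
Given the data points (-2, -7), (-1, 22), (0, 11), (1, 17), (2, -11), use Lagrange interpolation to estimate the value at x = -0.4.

Lagrange interpolation formula:
P(x) = Σ yᵢ × Lᵢ(x)
where Lᵢ(x) = Π_{j≠i} (x - xⱼ)/(xᵢ - xⱼ)

L_0(-0.4) = (-0.4 - (-1))/(-2 - (-1)) × (-0.4 - 0)/(-2 - 0) × (-0.4 - 1)/(-2 - 1) × (-0.4 - 2)/(-2 - 2) = -0.033600
L_1(-0.4) = (-0.4 - (-2))/(-1 - (-2)) × (-0.4 - 0)/(-1 - 0) × (-0.4 - 1)/(-1 - 1) × (-0.4 - 2)/(-1 - 2) = 0.358400
L_2(-0.4) = (-0.4 - (-2))/(0 - (-2)) × (-0.4 - (-1))/(0 - (-1)) × (-0.4 - 1)/(0 - 1) × (-0.4 - 2)/(0 - 2) = 0.806400
L_3(-0.4) = (-0.4 - (-2))/(1 - (-2)) × (-0.4 - (-1))/(1 - (-1)) × (-0.4 - 0)/(1 - 0) × (-0.4 - 2)/(1 - 2) = -0.153600
L_4(-0.4) = (-0.4 - (-2))/(2 - (-2)) × (-0.4 - (-1))/(2 - (-1)) × (-0.4 - 0)/(2 - 0) × (-0.4 - 1)/(2 - 1) = 0.022400

P(-0.4) = (-7)×L_0(-0.4) + 22×L_1(-0.4) + 11×L_2(-0.4) + 17×L_3(-0.4) + (-11)×L_4(-0.4)
P(-0.4) = 14.132800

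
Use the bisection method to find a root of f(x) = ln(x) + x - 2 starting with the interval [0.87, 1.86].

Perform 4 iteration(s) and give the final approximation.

f(x) = ln(x) + x - 2
Initial interval: [0.87, 1.86]

Iteration 1:
  c_1 = (0.870000 + 1.860000)/2 = 1.365000
  f(c_1) = f(1.365000) = -0.323846
  f(a) × f(c) ≥ 0, new interval: [1.365000, 1.860000]
Iteration 2:
  c_2 = (1.365000 + 1.860000)/2 = 1.612500
  f(c_2) = f(1.612500) = 0.090286
  f(a) × f(c) < 0, new interval: [1.365000, 1.612500]
Iteration 3:
  c_3 = (1.365000 + 1.612500)/2 = 1.488750
  f(c_3) = f(1.488750) = -0.113313
  f(a) × f(c) ≥ 0, new interval: [1.488750, 1.612500]
Iteration 4:
  c_4 = (1.488750 + 1.612500)/2 = 1.550625
  f(c_4) = f(1.550625) = -0.010717
  f(a) × f(c) ≥ 0, new interval: [1.550625, 1.612500]

After 4 iteration(s), the approximation is c_4 = 1.550625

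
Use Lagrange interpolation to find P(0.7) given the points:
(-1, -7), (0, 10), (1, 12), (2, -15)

Lagrange interpolation formula:
P(x) = Σ yᵢ × Lᵢ(x)
where Lᵢ(x) = Π_{j≠i} (x - xⱼ)/(xᵢ - xⱼ)

L_0(0.7) = (0.7 - 0)/(-1 - 0) × (0.7 - 1)/(-1 - 1) × (0.7 - 2)/(-1 - 2) = -0.045500
L_1(0.7) = (0.7 - (-1))/(0 - (-1)) × (0.7 - 1)/(0 - 1) × (0.7 - 2)/(0 - 2) = 0.331500
L_2(0.7) = (0.7 - (-1))/(1 - (-1)) × (0.7 - 0)/(1 - 0) × (0.7 - 2)/(1 - 2) = 0.773500
L_3(0.7) = (0.7 - (-1))/(2 - (-1)) × (0.7 - 0)/(2 - 0) × (0.7 - 1)/(2 - 1) = -0.059500

P(0.7) = (-7)×L_0(0.7) + 10×L_1(0.7) + 12×L_2(0.7) + (-15)×L_3(0.7)
P(0.7) = 13.808000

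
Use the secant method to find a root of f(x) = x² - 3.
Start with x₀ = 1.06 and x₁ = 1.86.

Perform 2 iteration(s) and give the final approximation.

f(x) = x² - 3
x₀ = 1.06, x₁ = 1.86

Secant formula: x_{n+1} = x_n - f(x_n)(x_n - x_{n-1})/(f(x_n) - f(x_{n-1}))

Iteration 1:
  f(1.060000) = -1.876400
  f(1.860000) = 0.459600
  x_2 = 1.860000 - 0.459600×(1.860000 - 1.060000)/(0.459600 - (-1.876400))
       = 1.702603
Iteration 2:
  f(1.860000) = 0.459600
  f(1.702603) = -0.101144
  x_3 = 1.702603 - (-0.101144)×(1.702603 - 1.860000)/(-0.101144 - 0.459600)
       = 1.730993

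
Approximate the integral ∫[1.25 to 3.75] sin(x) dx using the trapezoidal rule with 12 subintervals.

f(x) = sin(x)
a = 1.25, b = 3.75, n = 12
h = (b - a)/n = 0.208333

Trapezoidal rule: (h/2)[f(x₀) + 2f(x₁) + 2f(x₂) + ... + f(xₙ)]

x_0 = 1.2500, f(x_0) = 0.948985, coefficient = 1
x_1 = 1.4583, f(x_1) = 0.993683, coefficient = 2
x_2 = 1.6667, f(x_2) = 0.995408, coefficient = 2
x_3 = 1.8750, f(x_3) = 0.954086, coefficient = 2
x_4 = 2.0833, f(x_4) = 0.871503, coefficient = 2
x_5 = 2.2917, f(x_5) = 0.751232, coefficient = 2
x_6 = 2.5000, f(x_6) = 0.598472, coefficient = 2
x_7 = 2.7083, f(x_7) = 0.419831, coefficient = 2
x_8 = 2.9167, f(x_8) = 0.223034, coefficient = 2
x_9 = 3.1250, f(x_9) = 0.016592, coefficient = 2
x_10 = 3.3333, f(x_10) = -0.190568, coefficient = 2
x_11 = 3.5417, f(x_11) = -0.389487, coefficient = 2
x_12 = 3.7500, f(x_12) = -0.571561, coefficient = 1

I ≈ (0.208333/2) × 10.864996 = 1.131770
Exact value: 1.135882
Error: 0.004111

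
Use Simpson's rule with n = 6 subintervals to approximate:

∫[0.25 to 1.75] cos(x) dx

f(x) = cos(x)
a = 0.25, b = 1.75, n = 6
h = (b - a)/n = 0.250000

Simpson's rule: (h/3)[f(x₀) + 4f(x₁) + 2f(x₂) + ... + f(xₙ)]

x_0 = 0.2500, f(x_0) = 0.968912, coefficient = 1
x_1 = 0.5000, f(x_1) = 0.877583, coefficient = 4
x_2 = 0.7500, f(x_2) = 0.731689, coefficient = 2
x_3 = 1.0000, f(x_3) = 0.540302, coefficient = 4
x_4 = 1.2500, f(x_4) = 0.315322, coefficient = 2
x_5 = 1.5000, f(x_5) = 0.070737, coefficient = 4
x_6 = 1.7500, f(x_6) = -0.178246, coefficient = 1

I ≈ (0.250000/3) × 8.839177 = 0.736598
Exact value: 0.736582
Error: 0.000016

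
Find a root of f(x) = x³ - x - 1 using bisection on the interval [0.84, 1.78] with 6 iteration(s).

f(x) = x³ - x - 1
Initial interval: [0.84, 1.78]

Iteration 1:
  c_1 = (0.840000 + 1.780000)/2 = 1.310000
  f(c_1) = f(1.310000) = -0.061909
  f(a) × f(c) ≥ 0, new interval: [1.310000, 1.780000]
Iteration 2:
  c_2 = (1.310000 + 1.780000)/2 = 1.545000
  f(c_2) = f(1.545000) = 1.142954
  f(a) × f(c) < 0, new interval: [1.310000, 1.545000]
Iteration 3:
  c_3 = (1.310000 + 1.545000)/2 = 1.427500
  f(c_3) = f(1.427500) = 0.481397
  f(a) × f(c) < 0, new interval: [1.310000, 1.427500]
Iteration 4:
  c_4 = (1.310000 + 1.427500)/2 = 1.368750
  f(c_4) = f(1.368750) = 0.195571
  f(a) × f(c) < 0, new interval: [1.310000, 1.368750]
Iteration 5:
  c_5 = (1.310000 + 1.368750)/2 = 1.339375
  f(c_5) = f(1.339375) = 0.063364
  f(a) × f(c) < 0, new interval: [1.310000, 1.339375]
Iteration 6:
  c_6 = (1.310000 + 1.339375)/2 = 1.324688
  f(c_6) = f(1.324688) = -0.000130
  f(a) × f(c) ≥ 0, new interval: [1.324688, 1.339375]

After 6 iteration(s), the approximation is c_6 = 1.324688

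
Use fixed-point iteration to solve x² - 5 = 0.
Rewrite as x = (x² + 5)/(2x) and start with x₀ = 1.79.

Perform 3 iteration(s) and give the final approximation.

Equation: x² - 5 = 0
Fixed-point form: x = (x² + 5)/(2x)
x₀ = 1.79

x_1 = g(1.790000) = 2.291648
x_2 = g(2.291648) = 2.236742
x_3 = g(2.236742) = 2.236068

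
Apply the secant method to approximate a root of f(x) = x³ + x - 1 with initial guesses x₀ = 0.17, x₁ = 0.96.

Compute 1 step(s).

f(x) = x³ + x - 1
x₀ = 0.17, x₁ = 0.96

Secant formula: x_{n+1} = x_n - f(x_n)(x_n - x_{n-1})/(f(x_n) - f(x_{n-1}))

Iteration 1:
  f(0.170000) = -0.825087
  f(0.960000) = 0.844736
  x_2 = 0.960000 - 0.844736×(0.960000 - 0.170000)/(0.844736 - (-0.825087))
       = 0.560352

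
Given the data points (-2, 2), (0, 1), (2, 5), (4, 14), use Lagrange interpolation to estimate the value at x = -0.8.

Lagrange interpolation formula:
P(x) = Σ yᵢ × Lᵢ(x)
where Lᵢ(x) = Π_{j≠i} (x - xⱼ)/(xᵢ - xⱼ)

L_0(-0.8) = (-0.8 - 0)/(-2 - 0) × (-0.8 - 2)/(-2 - 2) × (-0.8 - 4)/(-2 - 4) = 0.224000
L_1(-0.8) = (-0.8 - (-2))/(0 - (-2)) × (-0.8 - 2)/(0 - 2) × (-0.8 - 4)/(0 - 4) = 1.008000
L_2(-0.8) = (-0.8 - (-2))/(2 - (-2)) × (-0.8 - 0)/(2 - 0) × (-0.8 - 4)/(2 - 4) = -0.288000
L_3(-0.8) = (-0.8 - (-2))/(4 - (-2)) × (-0.8 - 0)/(4 - 0) × (-0.8 - 2)/(4 - 2) = 0.056000

P(-0.8) = 2×L_0(-0.8) + 1×L_1(-0.8) + 5×L_2(-0.8) + 14×L_3(-0.8)
P(-0.8) = 0.800000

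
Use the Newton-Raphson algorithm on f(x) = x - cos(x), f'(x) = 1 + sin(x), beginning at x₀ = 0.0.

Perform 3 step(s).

f(x) = x - cos(x)
f'(x) = 1 + sin(x)
x₀ = 0.0

Newton-Raphson formula: x_{n+1} = x_n - f(x_n)/f'(x_n)

Iteration 1:
  f(0.000000) = -1.000000
  f'(0.000000) = 1.000000
  x_1 = 0.000000 - (-1.000000)/1.000000 = 1.000000
Iteration 2:
  f(1.000000) = 0.459698
  f'(1.000000) = 1.841471
  x_2 = 1.000000 - 0.459698/1.841471 = 0.750364
Iteration 3:
  f(0.750364) = 0.018923
  f'(0.750364) = 1.681905
  x_3 = 0.750364 - 0.018923/1.681905 = 0.739113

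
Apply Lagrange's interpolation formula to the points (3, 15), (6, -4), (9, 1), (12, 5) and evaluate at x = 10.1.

Lagrange interpolation formula:
P(x) = Σ yᵢ × Lᵢ(x)
where Lᵢ(x) = Π_{j≠i} (x - xⱼ)/(xᵢ - xⱼ)

L_0(10.1) = (10.1 - 6)/(3 - 6) × (10.1 - 9)/(3 - 9) × (10.1 - 12)/(3 - 12) = 0.052895
L_1(10.1) = (10.1 - 3)/(6 - 3) × (10.1 - 9)/(6 - 9) × (10.1 - 12)/(6 - 12) = -0.274796
L_2(10.1) = (10.1 - 3)/(9 - 3) × (10.1 - 6)/(9 - 6) × (10.1 - 12)/(9 - 12) = 1.024241
L_3(10.1) = (10.1 - 3)/(12 - 3) × (10.1 - 6)/(12 - 6) × (10.1 - 9)/(12 - 9) = 0.197660

P(10.1) = 15×L_0(10.1) + (-4)×L_1(10.1) + 1×L_2(10.1) + 5×L_3(10.1)
P(10.1) = 3.905154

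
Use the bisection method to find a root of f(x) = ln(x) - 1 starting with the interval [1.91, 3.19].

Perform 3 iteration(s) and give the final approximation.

f(x) = ln(x) - 1
Initial interval: [1.91, 3.19]

Iteration 1:
  c_1 = (1.910000 + 3.190000)/2 = 2.550000
  f(c_1) = f(2.550000) = -0.063907
  f(a) × f(c) ≥ 0, new interval: [2.550000, 3.190000]
Iteration 2:
  c_2 = (2.550000 + 3.190000)/2 = 2.870000
  f(c_2) = f(2.870000) = 0.054312
  f(a) × f(c) < 0, new interval: [2.550000, 2.870000]
Iteration 3:
  c_3 = (2.550000 + 2.870000)/2 = 2.710000
  f(c_3) = f(2.710000) = -0.003051
  f(a) × f(c) ≥ 0, new interval: [2.710000, 2.870000]

After 3 iteration(s), the approximation is c_3 = 2.710000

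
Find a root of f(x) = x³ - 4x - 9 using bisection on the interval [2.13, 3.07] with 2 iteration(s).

f(x) = x³ - 4x - 9
Initial interval: [2.13, 3.07]

Iteration 1:
  c_1 = (2.130000 + 3.070000)/2 = 2.600000
  f(c_1) = f(2.600000) = -1.824000
  f(a) × f(c) ≥ 0, new interval: [2.600000, 3.070000]
Iteration 2:
  c_2 = (2.600000 + 3.070000)/2 = 2.835000
  f(c_2) = f(2.835000) = 2.445533
  f(a) × f(c) < 0, new interval: [2.600000, 2.835000]

After 2 iteration(s), the approximation is c_2 = 2.835000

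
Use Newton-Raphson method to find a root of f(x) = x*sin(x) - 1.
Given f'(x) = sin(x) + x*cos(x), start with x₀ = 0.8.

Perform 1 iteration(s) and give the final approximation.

f(x) = x*sin(x) - 1
f'(x) = sin(x) + x*cos(x)
x₀ = 0.8

Newton-Raphson formula: x_{n+1} = x_n - f(x_n)/f'(x_n)

Iteration 1:
  f(0.800000) = -0.426115
  f'(0.800000) = 1.274721
  x_1 = 0.800000 - (-0.426115)/1.274721 = 1.134281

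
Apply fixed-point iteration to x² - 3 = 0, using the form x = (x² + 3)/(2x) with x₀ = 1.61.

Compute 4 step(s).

Equation: x² - 3 = 0
Fixed-point form: x = (x² + 3)/(2x)
x₀ = 1.61

x_1 = g(1.610000) = 1.736677
x_2 = g(1.736677) = 1.732057
x_3 = g(1.732057) = 1.732051
x_4 = g(1.732051) = 1.732051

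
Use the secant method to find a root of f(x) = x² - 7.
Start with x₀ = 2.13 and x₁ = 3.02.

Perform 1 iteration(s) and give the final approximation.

f(x) = x² - 7
x₀ = 2.13, x₁ = 3.02

Secant formula: x_{n+1} = x_n - f(x_n)(x_n - x_{n-1})/(f(x_n) - f(x_{n-1}))

Iteration 1:
  f(2.130000) = -2.463100
  f(3.020000) = 2.120400
  x_2 = 3.020000 - 2.120400×(3.020000 - 2.130000)/(2.120400 - (-2.463100))
       = 2.608272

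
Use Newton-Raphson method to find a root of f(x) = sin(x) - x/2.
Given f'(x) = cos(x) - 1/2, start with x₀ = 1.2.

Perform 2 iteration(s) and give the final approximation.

f(x) = sin(x) - x/2
f'(x) = cos(x) - 1/2
x₀ = 1.2

Newton-Raphson formula: x_{n+1} = x_n - f(x_n)/f'(x_n)

Iteration 1:
  f(1.200000) = 0.332039
  f'(1.200000) = -0.137642
  x_1 = 1.200000 - 0.332039/(-0.137642) = 3.612334
Iteration 2:
  f(3.612334) = -2.259714
  f'(3.612334) = -1.391232
  x_2 = 3.612334 - (-2.259714)/(-1.391232) = 1.988080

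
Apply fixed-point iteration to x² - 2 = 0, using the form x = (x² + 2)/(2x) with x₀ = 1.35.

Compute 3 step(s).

Equation: x² - 2 = 0
Fixed-point form: x = (x² + 2)/(2x)
x₀ = 1.35

x_1 = g(1.350000) = 1.415741
x_2 = g(1.415741) = 1.414214
x_3 = g(1.414214) = 1.414214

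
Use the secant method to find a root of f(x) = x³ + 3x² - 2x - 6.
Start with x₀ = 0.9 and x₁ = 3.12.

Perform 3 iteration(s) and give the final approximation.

f(x) = x³ + 3x² - 2x - 6
x₀ = 0.9, x₁ = 3.12

Secant formula: x_{n+1} = x_n - f(x_n)(x_n - x_{n-1})/(f(x_n) - f(x_{n-1}))

Iteration 1:
  f(0.900000) = -4.641000
  f(3.120000) = 47.334528
  x_2 = 3.120000 - 47.334528×(3.120000 - 0.900000)/(47.334528 - (-4.641000))
       = 1.098228
Iteration 2:
  f(3.120000) = 47.334528
  f(1.098228) = -3.253561
  x_3 = 1.098228 - (-3.253561)×(1.098228 - 3.120000)/(-3.253561 - 47.334528)
       = 1.228258
Iteration 3:
  f(1.098228) = -3.253561
  f(1.228258) = -2.077690
  x_4 = 1.228258 - (-2.077690)×(1.228258 - 1.098228)/(-2.077690 - (-3.253561))
       = 1.458013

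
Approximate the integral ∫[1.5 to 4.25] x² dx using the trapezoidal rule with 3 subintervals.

f(x) = x²
a = 1.5, b = 4.25, n = 3
h = (b - a)/n = 0.916667

Trapezoidal rule: (h/2)[f(x₀) + 2f(x₁) + 2f(x₂) + ... + f(xₙ)]

x_0 = 1.5000, f(x_0) = 2.250000, coefficient = 1
x_1 = 2.4167, f(x_1) = 5.840278, coefficient = 2
x_2 = 3.3333, f(x_2) = 11.111111, coefficient = 2
x_3 = 4.2500, f(x_3) = 18.062500, coefficient = 1

I ≈ (0.916667/2) × 54.215278 = 24.848669
Exact value: 24.463542
Error: 0.385127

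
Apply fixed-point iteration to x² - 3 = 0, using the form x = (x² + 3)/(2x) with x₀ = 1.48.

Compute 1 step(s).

Equation: x² - 3 = 0
Fixed-point form: x = (x² + 3)/(2x)
x₀ = 1.48

x_1 = g(1.480000) = 1.753514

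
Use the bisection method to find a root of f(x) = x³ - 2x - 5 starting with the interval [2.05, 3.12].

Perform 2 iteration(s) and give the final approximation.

f(x) = x³ - 2x - 5
Initial interval: [2.05, 3.12]

Iteration 1:
  c_1 = (2.050000 + 3.120000)/2 = 2.585000
  f(c_1) = f(2.585000) = 7.103552
  f(a) × f(c) < 0, new interval: [2.050000, 2.585000]
Iteration 2:
  c_2 = (2.050000 + 2.585000)/2 = 2.317500
  f(c_2) = f(2.317500) = 2.811843
  f(a) × f(c) < 0, new interval: [2.050000, 2.317500]

After 2 iteration(s), the approximation is c_2 = 2.317500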